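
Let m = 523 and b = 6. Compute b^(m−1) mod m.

1

6^1 ≡ 6 (mod 523)
6^2 ≡ 6^2 = 36 ≡ 36 (mod 523)
6^4 ≡ 36^2 = 1296 ≡ 250 (mod 523)
6^8 ≡ 250^2 = 62500 ≡ 263 (mod 523)
6^16 ≡ 263^2 = 69169 ≡ 133 (mod 523)
6^32 ≡ 133^2 = 17689 ≡ 430 (mod 523)
6^64 ≡ 430^2 = 184900 ≡ 281 (mod 523)
6^128 ≡ 281^2 = 78961 ≡ 511 (mod 523)
6^256 ≡ 511^2 = 261121 ≡ 144 (mod 523)
6^512 ≡ 144^2 = 20736 ≡ 339 (mod 523)
522 = 512 + 8 + 2 in binary powers of 2.
So 6^522 ≡ 339 · 263 · 36 ≡ 1 (mod 523).
Since the result is 1, base 6 gives no evidence that 523 is composite.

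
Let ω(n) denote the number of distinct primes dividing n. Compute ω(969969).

6

969969 = 3 · 323323
323323 = 7 · 46189
46189 = 11 · 4199
4199 = 13 · 323
323 = 17 · 19
969969 = 3 · 7 · 11 · 13 · 17 · 19, which has 6 distinct prime factors.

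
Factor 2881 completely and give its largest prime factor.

67

2881 = 43 · 67
67 is prime.
So 2881 = 43 · 67; the largest prime factor is 67.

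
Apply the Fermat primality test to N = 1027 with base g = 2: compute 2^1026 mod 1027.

857

2^1 ≡ 2 (mod 1027)
2^2 ≡ 2^2 = 4 ≡ 4 (mod 1027)
2^4 ≡ 4^2 = 16 ≡ 16 (mod 1027)
2^8 ≡ 16^2 = 256 ≡ 256 (mod 1027)
2^16 ≡ 256^2 = 65536 ≡ 835 (mod 1027)
2^32 ≡ 835^2 = 697225 ≡ 919 (mod 1027)
2^64 ≡ 919^2 = 844561 ≡ 367 (mod 1027)
2^128 ≡ 367^2 = 134689 ≡ 152 (mod 1027)
2^256 ≡ 152^2 = 23104 ≡ 510 (mod 1027)
2^512 ≡ 510^2 = 260100 ≡ 269 (mod 1027)
2^1024 ≡ 269^2 = 72361 ≡ 471 (mod 1027)
1026 = 1024 + 2 in binary powers of 2.
So 2^1026 ≡ 471 · 4 ≡ 857 (mod 1027).
Since 857 ≠ 1, base 2 is a Fermat witness: 1027 is composite.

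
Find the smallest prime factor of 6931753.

6931753 is odd.
Digit sum 34, not divisible by 3.
Ends in 3: not divisible by 5.
7: 6931753 = 7·990250 + 3
11: 6931753 = 11·630159 + 4
13: 6931753 = 13·533211 + 10
17: 6931753 = 17·407750 + 3
19: 6931753 = 19·364829 + 2
23: 6931753 = 23·301380 + 13
29: 6931753 = 29·239025 + 28
31: 6931753 = 31·223604 + 29
37: 6931753 = 37·187344 + 25
41: 6931753 = 41·169067 + 6
43: 6931753 = 43·161203 + 24
47: 6931753 = 47·147484 + 5
53: 6931753 = 53·130787 + 42
59: 6931753 = 59·117487 + 20
61: 6931753 = 61·113635 + 18
67: 6931753 = 67·103459

67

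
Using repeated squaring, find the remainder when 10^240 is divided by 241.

1

10^1 ≡ 10 (mod 241)
10^2 ≡ 10^2 = 100 ≡ 100 (mod 241)
10^4 ≡ 100^2 = 10000 ≡ 119 (mod 241)
10^8 ≡ 119^2 = 14161 ≡ 183 (mod 241)
10^16 ≡ 183^2 = 33489 ≡ 231 (mod 241)
10^32 ≡ 231^2 = 53361 ≡ 100 (mod 241)
10^64 ≡ 100^2 = 10000 ≡ 119 (mod 241)
10^128 ≡ 119^2 = 14161 ≡ 183 (mod 241)
240 = 128 + 64 + 32 + 16 in binary powers of 2.
So 10^240 ≡ 183 · 119 · 100 · 231 ≡ 1 (mod 241).
Since the result is 1, base 10 gives no evidence that 241 is composite.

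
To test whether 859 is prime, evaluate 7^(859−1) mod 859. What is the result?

1

7^1 ≡ 7 (mod 859)
7^2 ≡ 7^2 = 49 ≡ 49 (mod 859)
7^4 ≡ 49^2 = 2401 ≡ 683 (mod 859)
7^8 ≡ 683^2 = 466489 ≡ 52 (mod 859)
7^16 ≡ 52^2 = 2704 ≡ 127 (mod 859)
7^32 ≡ 127^2 = 16129 ≡ 667 (mod 859)
7^64 ≡ 667^2 = 444889 ≡ 786 (mod 859)
7^128 ≡ 786^2 = 617796 ≡ 175 (mod 859)
7^256 ≡ 175^2 = 30625 ≡ 560 (mod 859)
7^512 ≡ 560^2 = 313600 ≡ 65 (mod 859)
858 = 512 + 256 + 64 + 16 + 8 + 2 in binary powers of 2.
So 7^858 ≡ 65 · 560 · 786 · 127 · 52 · 49 ≡ 1 (mod 859).
Since the result is 1, base 7 gives no evidence that 859 is composite.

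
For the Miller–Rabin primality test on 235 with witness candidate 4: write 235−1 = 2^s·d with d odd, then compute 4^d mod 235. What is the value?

204

235 − 1 = 234 = 2^1 · 117, so d = 117.
4^1 ≡ 4 (mod 235)
4^2 ≡ 4^2 = 16 ≡ 16 (mod 235)
4^4 ≡ 16^2 = 256 ≡ 21 (mod 235)
4^8 ≡ 21^2 = 441 ≡ 206 (mod 235)
4^16 ≡ 206^2 = 42436 ≡ 136 (mod 235)
4^32 ≡ 136^2 = 18496 ≡ 166 (mod 235)
4^64 ≡ 166^2 = 27556 ≡ 61 (mod 235)
117 = 64 + 32 + 16 + 4 + 1 in binary powers of 2.
So 4^117 ≡ 61 · 166 · 136 · 21 · 4 ≡ 204 (mod 235).
Squaring chain: 204; never reaches −1, so base 4 is a Miller–Rabin witness that 235 is composite.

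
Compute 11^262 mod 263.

11^1 ≡ 11 (mod 263)
11^2 ≡ 11^2 = 121 ≡ 121 (mod 263)
11^4 ≡ 121^2 = 14641 ≡ 176 (mod 263)
11^8 ≡ 176^2 = 30976 ≡ 205 (mod 263)
11^16 ≡ 205^2 = 42025 ≡ 208 (mod 263)
11^32 ≡ 208^2 = 43264 ≡ 132 (mod 263)
11^64 ≡ 132^2 = 17424 ≡ 66 (mod 263)
11^128 ≡ 66^2 = 4356 ≡ 148 (mod 263)
11^256 ≡ 148^2 = 21904 ≡ 75 (mod 263)
262 = 256 + 4 + 2 in binary powers of 2.
So 11^262 ≡ 75 · 176 · 121 ≡ 1 (mod 263).
Since the result is 1, base 11 gives no evidence that 263 is composite.

1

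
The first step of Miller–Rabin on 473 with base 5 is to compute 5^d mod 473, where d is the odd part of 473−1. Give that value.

372

473 − 1 = 472 = 2^3 · 59, so d = 59.
5^1 ≡ 5 (mod 473)
5^2 ≡ 5^2 = 25 ≡ 25 (mod 473)
5^4 ≡ 25^2 = 625 ≡ 152 (mod 473)
5^8 ≡ 152^2 = 23104 ≡ 400 (mod 473)
5^16 ≡ 400^2 = 160000 ≡ 126 (mod 473)
5^32 ≡ 126^2 = 15876 ≡ 267 (mod 473)
59 = 32 + 16 + 8 + 2 + 1 in binary powers of 2.
So 5^59 ≡ 267 · 126 · 400 · 25 · 5 ≡ 372 (mod 473).
Squaring chain: 372 → 268 → 401; never reaches −1, so base 5 is a Miller–Rabin witness that 473 is composite.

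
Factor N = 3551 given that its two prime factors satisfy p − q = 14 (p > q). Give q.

Since p = q + 14, we have 3551 = q(q + 14), so q² + 14q − 3551 = 0.
Discriminant: 14² + 4·3551 = 196 + 14204 = 14400; √14400 = 120.
q = (−14 + 120)/2 = 53, and p = q + 14 = 67.
Check: 53 · 67 = 3551.

53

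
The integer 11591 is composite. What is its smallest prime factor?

67

11591 is odd.
Digit sum 17, not divisible by 3.
Ends in 1: not divisible by 5.
7: 11591 = 7·1655 + 6
11: 11591 = 11·1053 + 8
13: 11591 = 13·891 + 8
17: 11591 = 17·681 + 14
19: 11591 = 19·610 + 1
23: 11591 = 23·503 + 22
29: 11591 = 29·399 + 20
31: 11591 = 31·373 + 28
37: 11591 = 37·313 + 10
41: 11591 = 41·282 + 29
43: 11591 = 43·269 + 24
47: 11591 = 47·246 + 29
53: 11591 = 53·218 + 37
59: 11591 = 59·196 + 27
61: 11591 = 61·190 + 1
67: 11591 = 67·173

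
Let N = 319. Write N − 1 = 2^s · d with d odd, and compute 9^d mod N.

5

319 − 1 = 318 = 2^1 · 159, so d = 159.
9^1 ≡ 9 (mod 319)
9^2 ≡ 9^2 = 81 ≡ 81 (mod 319)
9^4 ≡ 81^2 = 6561 ≡ 181 (mod 319)
9^8 ≡ 181^2 = 32761 ≡ 223 (mod 319)
9^16 ≡ 223^2 = 49729 ≡ 284 (mod 319)
9^32 ≡ 284^2 = 80656 ≡ 268 (mod 319)
9^64 ≡ 268^2 = 71824 ≡ 49 (mod 319)
9^128 ≡ 49^2 = 2401 ≡ 168 (mod 319)
159 = 128 + 16 + 8 + 4 + 2 + 1 in binary powers of 2.
So 9^159 ≡ 168 · 284 · 223 · 181 · 81 · 9 ≡ 5 (mod 319).
Squaring chain: 5; never reaches −1, so base 9 is a Miller–Rabin witness that 319 is composite.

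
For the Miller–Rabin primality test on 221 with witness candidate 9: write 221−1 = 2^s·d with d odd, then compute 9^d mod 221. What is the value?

221 − 1 = 220 = 2^2 · 55, so d = 55.
9^1 ≡ 9 (mod 221)
9^2 ≡ 9^2 = 81 ≡ 81 (mod 221)
9^4 ≡ 81^2 = 6561 ≡ 152 (mod 221)
9^8 ≡ 152^2 = 23104 ≡ 120 (mod 221)
9^16 ≡ 120^2 = 14400 ≡ 35 (mod 221)
9^32 ≡ 35^2 = 1225 ≡ 120 (mod 221)
55 = 32 + 16 + 4 + 2 + 1 in binary powers of 2.
So 9^55 ≡ 120 · 35 · 152 · 81 · 9 ≡ 87 (mod 221).
Squaring chain: 87 → 55; never reaches −1, so base 9 is a Miller–Rabin witness that 221 is composite.

87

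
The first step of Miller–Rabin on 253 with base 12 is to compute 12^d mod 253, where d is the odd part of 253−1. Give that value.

253 − 1 = 252 = 2^2 · 63, so d = 63.
12^1 ≡ 12 (mod 253)
12^2 ≡ 12^2 = 144 ≡ 144 (mod 253)
12^4 ≡ 144^2 = 20736 ≡ 243 (mod 253)
12^8 ≡ 243^2 = 59049 ≡ 100 (mod 253)
12^16 ≡ 100^2 = 10000 ≡ 133 (mod 253)
12^32 ≡ 133^2 = 17689 ≡ 232 (mod 253)
63 = 32 + 16 + 8 + 4 + 2 + 1 in binary powers of 2.
So 12^63 ≡ 232 · 133 · 100 · 243 · 144 · 12 ≡ 100 (mod 253).
Squaring chain: 100 → 133; never reaches −1, so base 12 is a Miller–Rabin witness that 253 is composite.

100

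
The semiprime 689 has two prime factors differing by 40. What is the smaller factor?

Since p = q + 40, we have 689 = q(q + 40), so q² + 40q − 689 = 0.
Discriminant: 40² + 4·689 = 1600 + 2756 = 4356; √4356 = 66.
q = (−40 + 66)/2 = 13, and p = q + 40 = 53.
Check: 13 · 53 = 689.

13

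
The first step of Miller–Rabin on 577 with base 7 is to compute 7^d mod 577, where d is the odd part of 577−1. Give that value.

577 − 1 = 576 = 2^6 · 9, so d = 9.
7^1 ≡ 7 (mod 577)
7^2 ≡ 7^2 = 49 ≡ 49 (mod 577)
7^4 ≡ 49^2 = 2401 ≡ 93 (mod 577)
7^8 ≡ 93^2 = 8649 ≡ 571 (mod 577)
9 = 8 + 1 in binary powers of 2.
So 7^9 ≡ 571 · 7 ≡ 535 (mod 577).
Squaring chain: 535 → 33 → 512 → 186 → 553 → 576; reaches −1, so base 7 does not prove 577 composite.

535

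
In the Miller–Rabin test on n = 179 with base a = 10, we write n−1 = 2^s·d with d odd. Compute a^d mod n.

178

179 − 1 = 178 = 2^1 · 89, so d = 89.
10^1 ≡ 10 (mod 179)
10^2 ≡ 10^2 = 100 ≡ 100 (mod 179)
10^4 ≡ 100^2 = 10000 ≡ 155 (mod 179)
10^8 ≡ 155^2 = 24025 ≡ 39 (mod 179)
10^16 ≡ 39^2 = 1521 ≡ 89 (mod 179)
10^32 ≡ 89^2 = 7921 ≡ 45 (mod 179)
10^64 ≡ 45^2 = 2025 ≡ 56 (mod 179)
89 = 64 + 16 + 8 + 1 in binary powers of 2.
So 10^89 ≡ 56 · 89 · 39 · 10 ≡ 178 (mod 179).
Since 10^d ≡ 178 (mod 179), base 10 does not prove 179 composite.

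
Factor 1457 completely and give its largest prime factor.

47

1457 = 31 · 47
47 is prime.
So 1457 = 31 · 47; the largest prime factor is 47.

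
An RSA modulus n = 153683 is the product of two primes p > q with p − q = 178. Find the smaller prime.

313

Since p = q + 178, we have 153683 = q(q + 178), so q² + 178q − 153683 = 0.
Discriminant: 178² + 4·153683 = 31684 + 614732 = 646416; √646416 = 804.
q = (−178 + 804)/2 = 313, and p = q + 178 = 491.
Check: 313 · 491 = 153683.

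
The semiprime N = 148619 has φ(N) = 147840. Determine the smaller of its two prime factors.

φ(n) = (p−1)(q−1) = n − (p+q) + 1, so p + q = 148619 − 147840 + 1 = 780.
p and q are the roots of t² − 780t + 148619 = 0.
Discriminant: 780² − 4·148619 = 608400 − 594476 = 13924; √13924 = 118.
q = (780 − 118)/2 = 331, p = (780 + 118)/2 = 449.
Check: 331 · 449 = 148619.

331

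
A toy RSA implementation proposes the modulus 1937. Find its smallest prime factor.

1937 is odd.
Digit sum 20, not divisible by 3.
Ends in 7: not divisible by 5.
7: 1937 = 7·276 + 5
11: 1937 = 11·176 + 1
13: 1937 = 13·149

13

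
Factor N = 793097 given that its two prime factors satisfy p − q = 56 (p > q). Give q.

863

Since p = q + 56, we have 793097 = q(q + 56), so q² + 56q − 793097 = 0.
Discriminant: 56² + 4·793097 = 3136 + 3172388 = 3175524; √3175524 = 1782.
q = (−56 + 1782)/2 = 863, and p = q + 56 = 919.
Check: 863 · 919 = 793097.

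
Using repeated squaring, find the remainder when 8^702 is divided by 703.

628

8^1 ≡ 8 (mod 703)
8^2 ≡ 8^2 = 64 ≡ 64 (mod 703)
8^4 ≡ 64^2 = 4096 ≡ 581 (mod 703)
8^8 ≡ 581^2 = 337561 ≡ 121 (mod 703)
8^16 ≡ 121^2 = 14641 ≡ 581 (mod 703)
8^32 ≡ 581^2 = 337561 ≡ 121 (mod 703)
8^64 ≡ 121^2 = 14641 ≡ 581 (mod 703)
8^128 ≡ 581^2 = 337561 ≡ 121 (mod 703)
8^256 ≡ 121^2 = 14641 ≡ 581 (mod 703)
8^512 ≡ 581^2 = 337561 ≡ 121 (mod 703)
702 = 512 + 128 + 32 + 16 + 8 + 4 + 2 in binary powers of 2.
So 8^702 ≡ 121 · 121 · 121 · 581 · 121 · 581 · 64 ≡ 628 (mod 703).
Since 628 ≠ 1, base 8 is a Fermat witness: 703 is composite.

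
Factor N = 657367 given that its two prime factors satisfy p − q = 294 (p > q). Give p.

971

Since p = q + 294, we have 657367 = q(q + 294), so q² + 294q − 657367 = 0.
Discriminant: 294² + 4·657367 = 86436 + 2629468 = 2715904; √2715904 = 1648.
q = (−294 + 1648)/2 = 677, and p = q + 294 = 971.
Check: 677 · 971 = 657367.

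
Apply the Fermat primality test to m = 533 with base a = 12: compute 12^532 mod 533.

66

12^1 ≡ 12 (mod 533)
12^2 ≡ 12^2 = 144 ≡ 144 (mod 533)
12^4 ≡ 144^2 = 20736 ≡ 482 (mod 533)
12^8 ≡ 482^2 = 232324 ≡ 469 (mod 533)
12^16 ≡ 469^2 = 219961 ≡ 365 (mod 533)
12^32 ≡ 365^2 = 133225 ≡ 508 (mod 533)
12^64 ≡ 508^2 = 258064 ≡ 92 (mod 533)
12^128 ≡ 92^2 = 8464 ≡ 469 (mod 533)
12^256 ≡ 469^2 = 219961 ≡ 365 (mod 533)
12^512 ≡ 365^2 = 133225 ≡ 508 (mod 533)
532 = 512 + 16 + 4 in binary powers of 2.
So 12^532 ≡ 508 · 365 · 482 ≡ 66 (mod 533).
Since 66 ≠ 1, base 12 is a Fermat witness: 533 is composite.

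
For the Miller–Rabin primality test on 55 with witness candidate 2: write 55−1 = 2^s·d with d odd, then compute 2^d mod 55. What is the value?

55 − 1 = 54 = 2^1 · 27, so d = 27.
2^1 ≡ 2 (mod 55)
2^2 ≡ 2^2 = 4 ≡ 4 (mod 55)
2^4 ≡ 4^2 = 16 ≡ 16 (mod 55)
2^8 ≡ 16^2 = 256 ≡ 36 (mod 55)
2^16 ≡ 36^2 = 1296 ≡ 31 (mod 55)
27 = 16 + 8 + 2 + 1 in binary powers of 2.
So 2^27 ≡ 31 · 36 · 4 · 2 ≡ 18 (mod 55).
Squaring chain: 18; never reaches −1, so base 2 is a Miller–Rabin witness that 55 is composite.

18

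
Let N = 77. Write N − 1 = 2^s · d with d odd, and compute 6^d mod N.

13

77 − 1 = 76 = 2^2 · 19, so d = 19.
6^1 ≡ 6 (mod 77)
6^2 ≡ 6^2 = 36 ≡ 36 (mod 77)
6^4 ≡ 36^2 = 1296 ≡ 64 (mod 77)
6^8 ≡ 64^2 = 4096 ≡ 15 (mod 77)
6^16 ≡ 15^2 = 225 ≡ 71 (mod 77)
19 = 16 + 2 + 1 in binary powers of 2.
So 6^19 ≡ 71 · 36 · 6 ≡ 13 (mod 77).
Squaring chain: 13 → 15; never reaches −1, so base 6 is a Miller–Rabin witness that 77 is composite.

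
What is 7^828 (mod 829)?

7^1 ≡ 7 (mod 829)
7^2 ≡ 7^2 = 49 ≡ 49 (mod 829)
7^4 ≡ 49^2 = 2401 ≡ 743 (mod 829)
7^8 ≡ 743^2 = 552049 ≡ 764 (mod 829)
7^16 ≡ 764^2 = 583696 ≡ 80 (mod 829)
7^32 ≡ 80^2 = 6400 ≡ 597 (mod 829)
7^64 ≡ 597^2 = 356409 ≡ 768 (mod 829)
7^128 ≡ 768^2 = 589824 ≡ 405 (mod 829)
7^256 ≡ 405^2 = 164025 ≡ 712 (mod 829)
7^512 ≡ 712^2 = 506944 ≡ 425 (mod 829)
828 = 512 + 256 + 32 + 16 + 8 + 4 in binary powers of 2.
So 7^828 ≡ 425 · 712 · 597 · 80 · 764 · 743 ≡ 1 (mod 829).
Since the result is 1, base 7 gives no evidence that 829 is composite.

1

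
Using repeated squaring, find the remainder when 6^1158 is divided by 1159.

125

6^1 ≡ 6 (mod 1159)
6^2 ≡ 6^2 = 36 ≡ 36 (mod 1159)
6^4 ≡ 36^2 = 1296 ≡ 137 (mod 1159)
6^8 ≡ 137^2 = 18769 ≡ 225 (mod 1159)
6^16 ≡ 225^2 = 50625 ≡ 788 (mod 1159)
6^32 ≡ 788^2 = 620944 ≡ 879 (mod 1159)
6^64 ≡ 879^2 = 772641 ≡ 747 (mod 1159)
6^128 ≡ 747^2 = 558009 ≡ 530 (mod 1159)
6^256 ≡ 530^2 = 280900 ≡ 422 (mod 1159)
6^512 ≡ 422^2 = 178084 ≡ 757 (mod 1159)
6^1024 ≡ 757^2 = 573049 ≡ 503 (mod 1159)
1158 = 1024 + 128 + 4 + 2 in binary powers of 2.
So 6^1158 ≡ 503 · 530 · 137 · 36 ≡ 125 (mod 1159).
Since 125 ≠ 1, base 6 is a Fermat witness: 1159 is composite.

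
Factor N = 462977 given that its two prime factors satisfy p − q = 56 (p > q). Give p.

Since p = q + 56, we have 462977 = q(q + 56), so q² + 56q − 462977 = 0.
Discriminant: 56² + 4·462977 = 3136 + 1851908 = 1855044; √1855044 = 1362.
q = (−56 + 1362)/2 = 653, and p = q + 56 = 709.
Check: 653 · 709 = 462977.

709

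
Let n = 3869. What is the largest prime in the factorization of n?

73

3869 = 53 · 73
73 is prime.
So 3869 = 53 · 73; the largest prime factor is 73.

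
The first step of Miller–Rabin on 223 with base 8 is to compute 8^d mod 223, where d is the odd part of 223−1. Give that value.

223 − 1 = 222 = 2^1 · 111, so d = 111.
8^1 ≡ 8 (mod 223)
8^2 ≡ 8^2 = 64 ≡ 64 (mod 223)
8^4 ≡ 64^2 = 4096 ≡ 82 (mod 223)
8^8 ≡ 82^2 = 6724 ≡ 34 (mod 223)
8^16 ≡ 34^2 = 1156 ≡ 41 (mod 223)
8^32 ≡ 41^2 = 1681 ≡ 120 (mod 223)
8^64 ≡ 120^2 = 14400 ≡ 128 (mod 223)
111 = 64 + 32 + 8 + 4 + 2 + 1 in binary powers of 2.
So 8^111 ≡ 128 · 120 · 34 · 82 · 64 · 8 ≡ 1 (mod 223).
Since 8^d ≡ 1 (mod 223), base 8 does not prove 223 composite.

1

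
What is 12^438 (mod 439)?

1

12^1 ≡ 12 (mod 439)
12^2 ≡ 12^2 = 144 ≡ 144 (mod 439)
12^4 ≡ 144^2 = 20736 ≡ 103 (mod 439)
12^8 ≡ 103^2 = 10609 ≡ 73 (mod 439)
12^16 ≡ 73^2 = 5329 ≡ 61 (mod 439)
12^32 ≡ 61^2 = 3721 ≡ 209 (mod 439)
12^64 ≡ 209^2 = 43681 ≡ 220 (mod 439)
12^128 ≡ 220^2 = 48400 ≡ 110 (mod 439)
12^256 ≡ 110^2 = 12100 ≡ 247 (mod 439)
438 = 256 + 128 + 32 + 16 + 4 + 2 in binary powers of 2.
So 12^438 ≡ 247 · 110 · 209 · 61 · 103 · 144 ≡ 1 (mod 439).
Since the result is 1, base 12 gives no evidence that 439 is composite.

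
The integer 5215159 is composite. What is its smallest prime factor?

5215159 is odd.
Digit sum 28, not divisible by 3.
Ends in 9: not divisible by 5.
7: 5215159 = 7·745022 + 5
11: 5215159 = 11·474105 + 4
13: 5215159 = 13·401166 + 1
17: 5215159 = 17·306774 + 1
19: 5215159 = 19·274482 + 1
23: 5215159 = 23·226746 + 1
29: 5215159 = 29·179833 + 2
31: 5215159 = 31·168230 + 29
37: 5215159 = 37·140950 + 9
41: 5215159 = 41·127199

41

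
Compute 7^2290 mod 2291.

7^1 ≡ 7 (mod 2291)
7^2 ≡ 7^2 = 49 ≡ 49 (mod 2291)
7^4 ≡ 49^2 = 2401 ≡ 110 (mod 2291)
7^8 ≡ 110^2 = 12100 ≡ 645 (mod 2291)
7^16 ≡ 645^2 = 416025 ≡ 1354 (mod 2291)
7^32 ≡ 1354^2 = 1833316 ≡ 516 (mod 2291)
7^64 ≡ 516^2 = 266256 ≡ 500 (mod 2291)
7^128 ≡ 500^2 = 250000 ≡ 281 (mod 2291)
7^256 ≡ 281^2 = 78961 ≡ 1067 (mod 2291)
7^512 ≡ 1067^2 = 1138489 ≡ 2153 (mod 2291)
7^1024 ≡ 2153^2 = 4635409 ≡ 716 (mod 2291)
7^2048 ≡ 716^2 = 512656 ≡ 1763 (mod 2291)
2290 = 2048 + 128 + 64 + 32 + 16 + 2 in binary powers of 2.
So 7^2290 ≡ 1763 · 281 · 500 · 516 · 1354 · 49 ≡ 1747 (mod 2291).
Since 1747 ≠ 1, base 7 is a Fermat witness: 2291 is composite.

1747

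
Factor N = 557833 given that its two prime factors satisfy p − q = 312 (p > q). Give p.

Since p = q + 312, we have 557833 = q(q + 312), so q² + 312q − 557833 = 0.
Discriminant: 312² + 4·557833 = 97344 + 2231332 = 2328676; √2328676 = 1526.
q = (−312 + 1526)/2 = 607, and p = q + 312 = 919.
Check: 607 · 919 = 557833.

919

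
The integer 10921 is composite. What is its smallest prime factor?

10921 is odd.
Digit sum 13, not divisible by 3.
Ends in 1: not divisible by 5.
7: 10921 = 7·1560 + 1
11: 10921 = 11·992 + 9
13: 10921 = 13·840 + 1
17: 10921 = 17·642 + 7
19: 10921 = 19·574 + 15
23: 10921 = 23·474 + 19
29: 10921 = 29·376 + 17
31: 10921 = 31·352 + 9
37: 10921 = 37·295 + 6
41: 10921 = 41·266 + 15
43: 10921 = 43·253 + 42
47: 10921 = 47·232 + 17
53: 10921 = 53·206 + 3
59: 10921 = 59·185 + 6
61: 10921 = 61·179 + 2
67: 10921 = 67·163

67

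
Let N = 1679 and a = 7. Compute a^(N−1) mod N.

7^1 ≡ 7 (mod 1679)
7^2 ≡ 7^2 = 49 ≡ 49 (mod 1679)
7^4 ≡ 49^2 = 2401 ≡ 722 (mod 1679)
7^8 ≡ 722^2 = 521284 ≡ 794 (mod 1679)
7^16 ≡ 794^2 = 630436 ≡ 811 (mod 1679)
7^32 ≡ 811^2 = 657721 ≡ 1232 (mod 1679)
7^64 ≡ 1232^2 = 1517824 ≡ 8 (mod 1679)
7^128 ≡ 8^2 = 64 ≡ 64 (mod 1679)
7^256 ≡ 64^2 = 4096 ≡ 738 (mod 1679)
7^512 ≡ 738^2 = 544644 ≡ 648 (mod 1679)
7^1024 ≡ 648^2 = 419904 ≡ 154 (mod 1679)
1678 = 1024 + 512 + 128 + 8 + 4 + 2 in binary powers of 2.
So 7^1678 ≡ 154 · 648 · 64 · 794 · 722 · 49 ≡ 441 (mod 1679).
Since 441 ≠ 1, base 7 is a Fermat witness: 1679 is composite.

441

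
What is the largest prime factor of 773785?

61

773785 = 5 · 154757
154757 = 43 · 3599
3599 = 59 · 61
61 is prime.
So 773785 = 5 · 43 · 59 · 61; the largest prime factor is 61.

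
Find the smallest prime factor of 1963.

1963 is odd.
Digit sum 19, not divisible by 3.
Ends in 3: not divisible by 5.
7: 1963 = 7·280 + 3
11: 1963 = 11·178 + 5
13: 1963 = 13·151

13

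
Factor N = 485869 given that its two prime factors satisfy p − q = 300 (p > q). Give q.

Since p = q + 300, we have 485869 = q(q + 300), so q² + 300q − 485869 = 0.
Discriminant: 300² + 4·485869 = 90000 + 1943476 = 2033476; √2033476 = 1426.
q = (−300 + 1426)/2 = 563, and p = q + 300 = 863.
Check: 563 · 863 = 485869.

563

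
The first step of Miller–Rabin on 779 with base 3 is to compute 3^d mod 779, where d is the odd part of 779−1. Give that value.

779 − 1 = 778 = 2^1 · 389, so d = 389.
3^1 ≡ 3 (mod 779)
3^2 ≡ 3^2 = 9 ≡ 9 (mod 779)
3^4 ≡ 9^2 = 81 ≡ 81 (mod 779)
3^8 ≡ 81^2 = 6561 ≡ 329 (mod 779)
3^16 ≡ 329^2 = 108241 ≡ 739 (mod 779)
3^32 ≡ 739^2 = 546121 ≡ 42 (mod 779)
3^64 ≡ 42^2 = 1764 ≡ 206 (mod 779)
3^128 ≡ 206^2 = 42436 ≡ 370 (mod 779)
3^256 ≡ 370^2 = 136900 ≡ 575 (mod 779)
389 = 256 + 128 + 4 + 1 in binary powers of 2.
So 3^389 ≡ 575 · 370 · 81 · 3 ≡ 694 (mod 779).
Squaring chain: 694; never reaches −1, so base 3 is a Miller–Rabin witness that 779 is composite.

694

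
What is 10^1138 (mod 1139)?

10^1 ≡ 10 (mod 1139)
10^2 ≡ 10^2 = 100 ≡ 100 (mod 1139)
10^4 ≡ 100^2 = 10000 ≡ 888 (mod 1139)
10^8 ≡ 888^2 = 788544 ≡ 356 (mod 1139)
10^16 ≡ 356^2 = 126736 ≡ 307 (mod 1139)
10^32 ≡ 307^2 = 94249 ≡ 851 (mod 1139)
10^64 ≡ 851^2 = 724201 ≡ 936 (mod 1139)
10^128 ≡ 936^2 = 876096 ≡ 205 (mod 1139)
10^256 ≡ 205^2 = 42025 ≡ 1021 (mod 1139)
10^512 ≡ 1021^2 = 1042441 ≡ 256 (mod 1139)
10^1024 ≡ 256^2 = 65536 ≡ 613 (mod 1139)
1138 = 1024 + 64 + 32 + 16 + 2 in binary powers of 2.
So 10^1138 ≡ 613 · 936 · 851 · 307 · 100 ≡ 508 (mod 1139).
Since 508 ≠ 1, base 10 is a Fermat witness: 1139 is composite.

508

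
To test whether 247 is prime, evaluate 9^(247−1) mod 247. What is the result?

9^1 ≡ 9 (mod 247)
9^2 ≡ 9^2 = 81 ≡ 81 (mod 247)
9^4 ≡ 81^2 = 6561 ≡ 139 (mod 247)
9^8 ≡ 139^2 = 19321 ≡ 55 (mod 247)
9^16 ≡ 55^2 = 3025 ≡ 61 (mod 247)
9^32 ≡ 61^2 = 3721 ≡ 16 (mod 247)
9^64 ≡ 16^2 = 256 ≡ 9 (mod 247)
9^128 ≡ 9^2 = 81 ≡ 81 (mod 247)
246 = 128 + 64 + 32 + 16 + 4 + 2 in binary powers of 2.
So 9^246 ≡ 81 · 9 · 16 · 61 · 139 · 81 ≡ 235 (mod 247).
Since 235 ≠ 1, base 9 is a Fermat witness: 247 is composite.

235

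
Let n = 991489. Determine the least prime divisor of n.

991489 is odd.
Digit sum 40, not divisible by 3.
Ends in 9: not divisible by 5.
7: 991489 = 7·141641 + 2
11: 991489 = 11·90135 + 4
13: 991489 = 13·76268 + 5
17: 991489 = 17·58322 + 15
19: 991489 = 19·52183 + 12
23: 991489 = 23·43108 + 5
29: 991489 = 29·34189 + 8
31: 991489 = 31·31983 + 16
37: 991489 = 37·26797

37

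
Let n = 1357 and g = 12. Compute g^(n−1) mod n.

12^1 ≡ 12 (mod 1357)
12^2 ≡ 12^2 = 144 ≡ 144 (mod 1357)
12^4 ≡ 144^2 = 20736 ≡ 381 (mod 1357)
12^8 ≡ 381^2 = 145161 ≡ 1319 (mod 1357)
12^16 ≡ 1319^2 = 1739761 ≡ 87 (mod 1357)
12^32 ≡ 87^2 = 7569 ≡ 784 (mod 1357)
12^64 ≡ 784^2 = 614656 ≡ 1292 (mod 1357)
12^128 ≡ 1292^2 = 1669264 ≡ 154 (mod 1357)
12^256 ≡ 154^2 = 23716 ≡ 647 (mod 1357)
12^512 ≡ 647^2 = 418609 ≡ 653 (mod 1357)
12^1024 ≡ 653^2 = 426409 ≡ 311 (mod 1357)
1356 = 1024 + 256 + 64 + 8 + 4 in binary powers of 2.
So 12^1356 ≡ 311 · 647 · 1292 · 1319 · 381 ≡ 1130 (mod 1357).
Since 1130 ≠ 1, base 12 is a Fermat witness: 1357 is composite.

1130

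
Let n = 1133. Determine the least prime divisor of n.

11

1133 is odd.
Digit sum 8, not divisible by 3.
Ends in 3: not divisible by 5.
7: 1133 = 7·161 + 6
11: 1133 = 11·103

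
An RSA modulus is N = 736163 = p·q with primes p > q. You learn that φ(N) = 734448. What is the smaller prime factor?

φ(n) = (p−1)(q−1) = n − (p+q) + 1, so p + q = 736163 − 734448 + 1 = 1716.
p and q are the roots of t² − 1716t + 736163 = 0.
Discriminant: 1716² − 4·736163 = 2944656 − 2944652 = 4; √4 = 2.
q = (1716 − 2)/2 = 857, p = (1716 + 2)/2 = 859.
Check: 857 · 859 = 736163.

857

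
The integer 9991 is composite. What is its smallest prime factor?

9991 is odd.
Digit sum 28, not divisible by 3.
Ends in 1: not divisible by 5.
7: 9991 = 7·1427 + 2
11: 9991 = 11·908 + 3
13: 9991 = 13·768 + 7
17: 9991 = 17·587 + 12
19: 9991 = 19·525 + 16
23: 9991 = 23·434 + 9
29: 9991 = 29·344 + 15
31: 9991 = 31·322 + 9
37: 9991 = 37·270 + 1
41: 9991 = 41·243 + 28
43: 9991 = 43·232 + 15
47: 9991 = 47·212 + 27
53: 9991 = 53·188 + 27
59: 9991 = 59·169 + 20
61: 9991 = 61·163 + 48
67: 9991 = 67·149 + 8
71: 9991 = 71·140 + 51
73: 9991 = 73·136 + 63
79: 9991 = 79·126 + 37
83: 9991 = 83·120 + 31
89: 9991 = 89·112 + 23
97: 9991 = 97·103

97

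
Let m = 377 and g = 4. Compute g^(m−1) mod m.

4^1 ≡ 4 (mod 377)
4^2 ≡ 4^2 = 16 ≡ 16 (mod 377)
4^4 ≡ 16^2 = 256 ≡ 256 (mod 377)
4^8 ≡ 256^2 = 65536 ≡ 315 (mod 377)
4^16 ≡ 315^2 = 99225 ≡ 74 (mod 377)
4^32 ≡ 74^2 = 5476 ≡ 198 (mod 377)
4^64 ≡ 198^2 = 39204 ≡ 373 (mod 377)
4^128 ≡ 373^2 = 139129 ≡ 16 (mod 377)
4^256 ≡ 16^2 = 256 ≡ 256 (mod 377)
376 = 256 + 64 + 32 + 16 + 8 in binary powers of 2.
So 4^376 ≡ 256 · 373 · 198 · 74 · 315 ≡ 165 (mod 377).
Since 165 ≠ 1, base 4 is a Fermat witness: 377 is composite.

165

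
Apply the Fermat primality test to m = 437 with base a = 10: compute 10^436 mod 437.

10^1 ≡ 10 (mod 437)
10^2 ≡ 10^2 = 100 ≡ 100 (mod 437)
10^4 ≡ 100^2 = 10000 ≡ 386 (mod 437)
10^8 ≡ 386^2 = 148996 ≡ 416 (mod 437)
10^16 ≡ 416^2 = 173056 ≡ 4 (mod 437)
10^32 ≡ 4^2 = 16 ≡ 16 (mod 437)
10^64 ≡ 16^2 = 256 ≡ 256 (mod 437)
10^128 ≡ 256^2 = 65536 ≡ 423 (mod 437)
10^256 ≡ 423^2 = 178929 ≡ 196 (mod 437)
436 = 256 + 128 + 32 + 16 + 4 in binary powers of 2.
So 10^436 ≡ 196 · 423 · 16 · 4 · 386 ≡ 101 (mod 437).
Since 101 ≠ 1, base 10 is a Fermat witness: 437 is composite.

101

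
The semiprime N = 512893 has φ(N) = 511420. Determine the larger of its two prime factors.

911

φ(n) = (p−1)(q−1) = n − (p+q) + 1, so p + q = 512893 − 511420 + 1 = 1474.
p and q are the roots of t² − 1474t + 512893 = 0.
Discriminant: 1474² − 4·512893 = 2172676 − 2051572 = 121104; √121104 = 348.
q = (1474 − 348)/2 = 563, p = (1474 + 348)/2 = 911.
Check: 563 · 911 = 512893.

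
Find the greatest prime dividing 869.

79

869 = 11 · 79
79 is prime.
So 869 = 11 · 79; the largest prime factor is 79.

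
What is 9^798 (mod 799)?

9^1 ≡ 9 (mod 799)
9^2 ≡ 9^2 = 81 ≡ 81 (mod 799)
9^4 ≡ 81^2 = 6561 ≡ 169 (mod 799)
9^8 ≡ 169^2 = 28561 ≡ 596 (mod 799)
9^16 ≡ 596^2 = 355216 ≡ 460 (mod 799)
9^32 ≡ 460^2 = 211600 ≡ 664 (mod 799)
9^64 ≡ 664^2 = 440896 ≡ 647 (mod 799)
9^128 ≡ 647^2 = 418609 ≡ 732 (mod 799)
9^256 ≡ 732^2 = 535824 ≡ 494 (mod 799)
9^512 ≡ 494^2 = 244036 ≡ 341 (mod 799)
798 = 512 + 256 + 16 + 8 + 4 + 2 in binary powers of 2.
So 9^798 ≡ 341 · 494 · 460 · 596 · 169 · 81 ≡ 225 (mod 799).
Since 225 ≠ 1, base 9 is a Fermat witness: 799 is composite.

225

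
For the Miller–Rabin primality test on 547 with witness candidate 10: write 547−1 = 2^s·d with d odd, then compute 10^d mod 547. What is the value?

1

547 − 1 = 546 = 2^1 · 273, so d = 273.
10^1 ≡ 10 (mod 547)
10^2 ≡ 10^2 = 100 ≡ 100 (mod 547)
10^4 ≡ 100^2 = 10000 ≡ 154 (mod 547)
10^8 ≡ 154^2 = 23716 ≡ 195 (mod 547)
10^16 ≡ 195^2 = 38025 ≡ 282 (mod 547)
10^32 ≡ 282^2 = 79524 ≡ 209 (mod 547)
10^64 ≡ 209^2 = 43681 ≡ 468 (mod 547)
10^128 ≡ 468^2 = 219024 ≡ 224 (mod 547)
10^256 ≡ 224^2 = 50176 ≡ 399 (mod 547)
273 = 256 + 16 + 1 in binary powers of 2.
So 10^273 ≡ 399 · 282 · 10 ≡ 1 (mod 547).
Since 10^d ≡ 1 (mod 547), base 10 does not prove 547 composite.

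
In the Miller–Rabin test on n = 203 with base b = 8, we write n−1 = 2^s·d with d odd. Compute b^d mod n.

203 − 1 = 202 = 2^1 · 101, so d = 101.
8^1 ≡ 8 (mod 203)
8^2 ≡ 8^2 = 64 ≡ 64 (mod 203)
8^4 ≡ 64^2 = 4096 ≡ 36 (mod 203)
8^8 ≡ 36^2 = 1296 ≡ 78 (mod 203)
8^16 ≡ 78^2 = 6084 ≡ 197 (mod 203)
8^32 ≡ 197^2 = 38809 ≡ 36 (mod 203)
8^64 ≡ 36^2 = 1296 ≡ 78 (mod 203)
101 = 64 + 32 + 4 + 1 in binary powers of 2.
So 8^101 ≡ 78 · 36 · 36 · 8 ≡ 155 (mod 203).
Squaring chain: 155; never reaches −1, so base 8 is a Miller–Rabin witness that 203 is composite.

155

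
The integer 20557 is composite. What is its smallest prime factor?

61

20557 is odd.
Digit sum 19, not divisible by 3.
Ends in 7: not divisible by 5.
7: 20557 = 7·2936 + 5
11: 20557 = 11·1868 + 9
13: 20557 = 13·1581 + 4
17: 20557 = 17·1209 + 4
19: 20557 = 19·1081 + 18
23: 20557 = 23·893 + 18
29: 20557 = 29·708 + 25
31: 20557 = 31·663 + 4
37: 20557 = 37·555 + 22
41: 20557 = 41·501 + 16
43: 20557 = 43·478 + 3
47: 20557 = 47·437 + 18
53: 20557 = 53·387 + 46
59: 20557 = 59·348 + 25
61: 20557 = 61·337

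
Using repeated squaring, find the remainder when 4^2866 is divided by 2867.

4^1 ≡ 4 (mod 2867)
4^2 ≡ 4^2 = 16 ≡ 16 (mod 2867)
4^4 ≡ 16^2 = 256 ≡ 256 (mod 2867)
4^8 ≡ 256^2 = 65536 ≡ 2462 (mod 2867)
4^16 ≡ 2462^2 = 6061444 ≡ 606 (mod 2867)
4^32 ≡ 606^2 = 367236 ≡ 260 (mod 2867)
4^64 ≡ 260^2 = 67600 ≡ 1659 (mod 2867)
4^128 ≡ 1659^2 = 2752281 ≡ 2828 (mod 2867)
4^256 ≡ 2828^2 = 7997584 ≡ 1521 (mod 2867)
4^512 ≡ 1521^2 = 2313441 ≡ 2639 (mod 2867)
4^1024 ≡ 2639^2 = 6964321 ≡ 378 (mod 2867)
4^2048 ≡ 378^2 = 142884 ≡ 2401 (mod 2867)
2866 = 2048 + 512 + 256 + 32 + 16 + 2 in binary powers of 2.
So 4^2866 ≡ 2401 · 2639 · 1521 · 260 · 606 · 16 ≡ 972 (mod 2867).
Since 972 ≠ 1, base 4 is a Fermat witness: 2867 is composite.

972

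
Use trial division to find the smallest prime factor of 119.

119 is odd.
Digit sum 11, not divisible by 3.
Ends in 9: not divisible by 5.
7: 119 = 7·17

7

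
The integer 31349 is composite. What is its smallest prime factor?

23

31349 is odd.
Digit sum 20, not divisible by 3.
Ends in 9: not divisible by 5.
7: 31349 = 7·4478 + 3
11: 31349 = 11·2849 + 10
13: 31349 = 13·2411 + 6
17: 31349 = 17·1844 + 1
19: 31349 = 19·1649 + 18
23: 31349 = 23·1363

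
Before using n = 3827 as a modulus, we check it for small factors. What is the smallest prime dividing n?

3827 is odd.
Digit sum 20, not divisible by 3.
Ends in 7: not divisible by 5.
7: 3827 = 7·546 + 5
11: 3827 = 11·347 + 10
13: 3827 = 13·294 + 5
17: 3827 = 17·225 + 2
19: 3827 = 19·201 + 8
23: 3827 = 23·166 + 9
29: 3827 = 29·131 + 28
31: 3827 = 31·123 + 14
37: 3827 = 37·103 + 16
41: 3827 = 41·93 + 14
43: 3827 = 43·89

43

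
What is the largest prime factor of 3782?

61

3782 = 2 · 1891
1891 = 31 · 61
61 is prime.
So 3782 = 2 · 31 · 61; the largest prime factor is 61.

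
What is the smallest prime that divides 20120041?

73

20120041 is odd.
Digit sum 10, not divisible by 3.
Ends in 1: not divisible by 5.
7: 20120041 = 7·2874291 + 4
11: 20120041 = 11·1829094 + 7
13: 20120041 = 13·1547695 + 6
17: 20120041 = 17·1183531 + 14
19: 20120041 = 19·1058949 + 10
23: 20120041 = 23·874784 + 9
29: 20120041 = 29·693794 + 15
31: 20120041 = 31·649033 + 18
37: 20120041 = 37·543784 + 33
41: 20120041 = 41·490732 + 29
43: 20120041 = 43·467907 + 40
47: 20120041 = 47·428085 + 46
53: 20120041 = 53·379623 + 22
59: 20120041 = 59·341017 + 38
61: 20120041 = 61·329836 + 45
67: 20120041 = 67·300299 + 8
71: 20120041 = 71·283380 + 61
73: 20120041 = 73·275617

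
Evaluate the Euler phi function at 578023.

556800

Factor: 578023 = 59 · 97 · 101.
φ(578023) = (59−1) · (97−1) · (101−1) = 58 · 96 · 100 = 556800.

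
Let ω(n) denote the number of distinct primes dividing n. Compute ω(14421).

14421 = 3 · 4807
4807 = 11 · 437
437 = 19 · 23
14421 = 3 · 11 · 19 · 23, which has 4 distinct prime factors.

4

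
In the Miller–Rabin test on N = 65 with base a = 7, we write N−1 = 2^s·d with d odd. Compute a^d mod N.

7

65 − 1 = 64 = 2^6 · 1, so d = 1.
7^1 ≡ 7 (mod 65)
1 = 1 in binary powers of 2.
So 7^1 ≡ 7 ≡ 7 (mod 65).
Squaring chain: 7 → 49 → 61 → 16 → 61 → 16; never reaches −1, so base 7 is a Miller–Rabin witness that 65 is composite.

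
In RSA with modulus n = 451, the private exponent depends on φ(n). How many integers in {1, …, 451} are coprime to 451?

Factor: 451 = 11 · 41.
φ(451) = (11−1) · (41−1) = 10 · 40 = 400.

400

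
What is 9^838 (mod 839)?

9^1 ≡ 9 (mod 839)
9^2 ≡ 9^2 = 81 ≡ 81 (mod 839)
9^4 ≡ 81^2 = 6561 ≡ 688 (mod 839)
9^8 ≡ 688^2 = 473344 ≡ 148 (mod 839)
9^16 ≡ 148^2 = 21904 ≡ 90 (mod 839)
9^32 ≡ 90^2 = 8100 ≡ 549 (mod 839)
9^64 ≡ 549^2 = 301401 ≡ 200 (mod 839)
9^128 ≡ 200^2 = 40000 ≡ 567 (mod 839)
9^256 ≡ 567^2 = 321489 ≡ 152 (mod 839)
9^512 ≡ 152^2 = 23104 ≡ 451 (mod 839)
838 = 512 + 256 + 64 + 4 + 2 in binary powers of 2.
So 9^838 ≡ 451 · 152 · 200 · 688 · 81 ≡ 1 (mod 839).
Since the result is 1, base 9 gives no evidence that 839 is composite.

1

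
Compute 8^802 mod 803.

8^1 ≡ 8 (mod 803)
8^2 ≡ 8^2 = 64 ≡ 64 (mod 803)
8^4 ≡ 64^2 = 4096 ≡ 81 (mod 803)
8^8 ≡ 81^2 = 6561 ≡ 137 (mod 803)
8^16 ≡ 137^2 = 18769 ≡ 300 (mod 803)
8^32 ≡ 300^2 = 90000 ≡ 64 (mod 803)
8^64 ≡ 64^2 = 4096 ≡ 81 (mod 803)
8^128 ≡ 81^2 = 6561 ≡ 137 (mod 803)
8^256 ≡ 137^2 = 18769 ≡ 300 (mod 803)
8^512 ≡ 300^2 = 90000 ≡ 64 (mod 803)
802 = 512 + 256 + 32 + 2 in binary powers of 2.
So 8^802 ≡ 64 · 300 · 64 · 64 ≡ 592 (mod 803).
Since 592 ≠ 1, base 8 is a Fermat witness: 803 is composite.

592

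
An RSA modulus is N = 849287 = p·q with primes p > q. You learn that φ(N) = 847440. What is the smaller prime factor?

857

φ(n) = (p−1)(q−1) = n − (p+q) + 1, so p + q = 849287 − 847440 + 1 = 1848.
p and q are the roots of t² − 1848t + 849287 = 0.
Discriminant: 1848² − 4·849287 = 3415104 − 3397148 = 17956; √17956 = 134.
q = (1848 − 134)/2 = 857, p = (1848 + 134)/2 = 991.
Check: 857 · 991 = 849287.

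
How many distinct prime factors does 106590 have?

6

106590 = 2 · 53295
53295 = 3 · 17765
17765 = 5 · 3553
3553 = 11 · 323
323 = 17 · 19
106590 = 2 · 3 · 5 · 11 · 17 · 19, which has 6 distinct prime factors.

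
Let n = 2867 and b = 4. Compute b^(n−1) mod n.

972

4^1 ≡ 4 (mod 2867)
4^2 ≡ 4^2 = 16 ≡ 16 (mod 2867)
4^4 ≡ 16^2 = 256 ≡ 256 (mod 2867)
4^8 ≡ 256^2 = 65536 ≡ 2462 (mod 2867)
4^16 ≡ 2462^2 = 6061444 ≡ 606 (mod 2867)
4^32 ≡ 606^2 = 367236 ≡ 260 (mod 2867)
4^64 ≡ 260^2 = 67600 ≡ 1659 (mod 2867)
4^128 ≡ 1659^2 = 2752281 ≡ 2828 (mod 2867)
4^256 ≡ 2828^2 = 7997584 ≡ 1521 (mod 2867)
4^512 ≡ 1521^2 = 2313441 ≡ 2639 (mod 2867)
4^1024 ≡ 2639^2 = 6964321 ≡ 378 (mod 2867)
4^2048 ≡ 378^2 = 142884 ≡ 2401 (mod 2867)
2866 = 2048 + 512 + 256 + 32 + 16 + 2 in binary powers of 2.
So 4^2866 ≡ 2401 · 2639 · 1521 · 260 · 606 · 16 ≡ 972 (mod 2867).
Since 972 ≠ 1, base 4 is a Fermat witness: 2867 is composite.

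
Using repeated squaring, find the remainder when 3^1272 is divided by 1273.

3^1 ≡ 3 (mod 1273)
3^2 ≡ 3^2 = 9 ≡ 9 (mod 1273)
3^4 ≡ 9^2 = 81 ≡ 81 (mod 1273)
3^8 ≡ 81^2 = 6561 ≡ 196 (mod 1273)
3^16 ≡ 196^2 = 38416 ≡ 226 (mod 1273)
3^32 ≡ 226^2 = 51076 ≡ 156 (mod 1273)
3^64 ≡ 156^2 = 24336 ≡ 149 (mod 1273)
3^128 ≡ 149^2 = 22201 ≡ 560 (mod 1273)
3^256 ≡ 560^2 = 313600 ≡ 442 (mod 1273)
3^512 ≡ 442^2 = 195364 ≡ 595 (mod 1273)
3^1024 ≡ 595^2 = 354025 ≡ 131 (mod 1273)
1272 = 1024 + 128 + 64 + 32 + 16 + 8 in binary powers of 2.
So 3^1272 ≡ 131 · 560 · 149 · 156 · 226 · 196 ≡ 828 (mod 1273).
Since 828 ≠ 1, base 3 is a Fermat witness: 1273 is composite.

828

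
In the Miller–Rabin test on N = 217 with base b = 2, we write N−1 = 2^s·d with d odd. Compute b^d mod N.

190

217 − 1 = 216 = 2^3 · 27, so d = 27.
2^1 ≡ 2 (mod 217)
2^2 ≡ 2^2 = 4 ≡ 4 (mod 217)
2^4 ≡ 4^2 = 16 ≡ 16 (mod 217)
2^8 ≡ 16^2 = 256 ≡ 39 (mod 217)
2^16 ≡ 39^2 = 1521 ≡ 2 (mod 217)
27 = 16 + 8 + 2 + 1 in binary powers of 2.
So 2^27 ≡ 2 · 39 · 4 · 2 ≡ 190 (mod 217).
Squaring chain: 190 → 78 → 8; never reaches −1, so base 2 is a Miller–Rabin witness that 217 is composite.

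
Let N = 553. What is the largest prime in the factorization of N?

553 = 7 · 79
79 is prime.
So 553 = 7 · 79; the largest prime factor is 79.

79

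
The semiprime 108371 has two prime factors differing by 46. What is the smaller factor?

307

Since p = q + 46, we have 108371 = q(q + 46), so q² + 46q − 108371 = 0.
Discriminant: 46² + 4·108371 = 2116 + 433484 = 435600; √435600 = 660.
q = (−46 + 660)/2 = 307, and p = q + 46 = 353.
Check: 307 · 353 = 108371.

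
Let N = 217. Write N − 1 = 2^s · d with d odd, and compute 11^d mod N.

217 − 1 = 216 = 2^3 · 27, so d = 27.
11^1 ≡ 11 (mod 217)
11^2 ≡ 11^2 = 121 ≡ 121 (mod 217)
11^4 ≡ 121^2 = 14641 ≡ 102 (mod 217)
11^8 ≡ 102^2 = 10404 ≡ 205 (mod 217)
11^16 ≡ 205^2 = 42025 ≡ 144 (mod 217)
27 = 16 + 8 + 2 + 1 in binary powers of 2.
So 11^27 ≡ 144 · 205 · 121 · 11 ≡ 15 (mod 217).
Squaring chain: 15 → 8 → 64; never reaches −1, so base 11 is a Miller–Rabin witness that 217 is composite.

15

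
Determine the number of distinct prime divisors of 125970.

6

125970 = 2 · 62985
62985 = 3 · 20995
20995 = 5 · 4199
4199 = 13 · 323
323 = 17 · 19
125970 = 2 · 3 · 5 · 13 · 17 · 19, which has 6 distinct prime factors.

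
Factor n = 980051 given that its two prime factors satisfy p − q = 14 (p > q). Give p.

997

Since p = q + 14, we have 980051 = q(q + 14), so q² + 14q − 980051 = 0.
Discriminant: 14² + 4·980051 = 196 + 3920204 = 3920400; √3920400 = 1980.
q = (−14 + 1980)/2 = 983, and p = q + 14 = 997.
Check: 983 · 997 = 980051.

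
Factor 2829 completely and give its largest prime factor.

41

2829 = 3 · 943
943 = 23 · 41
41 is prime.
So 2829 = 3 · 23 · 41; the largest prime factor is 41.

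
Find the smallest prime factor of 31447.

13

31447 is odd.
Digit sum 19, not divisible by 3.
Ends in 7: not divisible by 5.
7: 31447 = 7·4492 + 3
11: 31447 = 11·2858 + 9
13: 31447 = 13·2419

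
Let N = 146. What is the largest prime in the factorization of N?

73

146 = 2 · 73
73 is prime.
So 146 = 2 · 73; the largest prime factor is 73.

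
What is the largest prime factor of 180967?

180967 = 37 · 4891
4891 = 67 · 73
73 is prime.
So 180967 = 37 · 67 · 73; the largest prime factor is 73.

73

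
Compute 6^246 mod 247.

64

6^1 ≡ 6 (mod 247)
6^2 ≡ 6^2 = 36 ≡ 36 (mod 247)
6^4 ≡ 36^2 = 1296 ≡ 61 (mod 247)
6^8 ≡ 61^2 = 3721 ≡ 16 (mod 247)
6^16 ≡ 16^2 = 256 ≡ 9 (mod 247)
6^32 ≡ 9^2 = 81 ≡ 81 (mod 247)
6^64 ≡ 81^2 = 6561 ≡ 139 (mod 247)
6^128 ≡ 139^2 = 19321 ≡ 55 (mod 247)
246 = 128 + 64 + 32 + 16 + 4 + 2 in binary powers of 2.
So 6^246 ≡ 55 · 139 · 81 · 9 · 61 · 36 ≡ 64 (mod 247).
Since 64 ≠ 1, base 6 is a Fermat witness: 247 is composite.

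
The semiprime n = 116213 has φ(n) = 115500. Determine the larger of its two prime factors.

463

φ(n) = (p−1)(q−1) = n − (p+q) + 1, so p + q = 116213 − 115500 + 1 = 714.
p and q are the roots of t² − 714t + 116213 = 0.
Discriminant: 714² − 4·116213 = 509796 − 464852 = 44944; √44944 = 212.
q = (714 − 212)/2 = 251, p = (714 + 212)/2 = 463.
Check: 251 · 463 = 116213.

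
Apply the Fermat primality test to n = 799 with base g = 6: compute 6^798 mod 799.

6^1 ≡ 6 (mod 799)
6^2 ≡ 6^2 = 36 ≡ 36 (mod 799)
6^4 ≡ 36^2 = 1296 ≡ 497 (mod 799)
6^8 ≡ 497^2 = 247009 ≡ 118 (mod 799)
6^16 ≡ 118^2 = 13924 ≡ 341 (mod 799)
6^32 ≡ 341^2 = 116281 ≡ 426 (mod 799)
6^64 ≡ 426^2 = 181476 ≡ 103 (mod 799)
6^128 ≡ 103^2 = 10609 ≡ 222 (mod 799)
6^256 ≡ 222^2 = 49284 ≡ 545 (mod 799)
6^512 ≡ 545^2 = 297025 ≡ 596 (mod 799)
798 = 512 + 256 + 16 + 8 + 4 + 2 in binary powers of 2.
So 6^798 ≡ 596 · 545 · 341 · 118 · 497 · 36 ≡ 247 (mod 799).
Since 247 ≠ 1, base 6 is a Fermat witness: 799 is composite.

247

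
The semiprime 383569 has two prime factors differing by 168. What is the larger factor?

Since p = q + 168, we have 383569 = q(q + 168), so q² + 168q − 383569 = 0.
Discriminant: 168² + 4·383569 = 28224 + 1534276 = 1562500; √1562500 = 1250.
q = (−168 + 1250)/2 = 541, and p = q + 168 = 709.
Check: 541 · 709 = 383569.

709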